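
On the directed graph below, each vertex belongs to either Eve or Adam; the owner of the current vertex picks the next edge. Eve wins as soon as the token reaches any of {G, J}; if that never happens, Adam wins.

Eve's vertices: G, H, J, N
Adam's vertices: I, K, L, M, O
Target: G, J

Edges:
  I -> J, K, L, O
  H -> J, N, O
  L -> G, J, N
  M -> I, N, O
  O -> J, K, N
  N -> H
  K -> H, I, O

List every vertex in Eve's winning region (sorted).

G, H, J, L, N

A0 = {G, J}
A1: add {H} — H (Eve) has H→J.
A2: add {N} — N (Eve) has N→H.
A3: add {L} — L (Adam): all of {G, J, N} already in.
A4 = A3; e.g. I (Adam) can still go to K. Fixed point.
Eve's winning region = {G, H, J, L, N}.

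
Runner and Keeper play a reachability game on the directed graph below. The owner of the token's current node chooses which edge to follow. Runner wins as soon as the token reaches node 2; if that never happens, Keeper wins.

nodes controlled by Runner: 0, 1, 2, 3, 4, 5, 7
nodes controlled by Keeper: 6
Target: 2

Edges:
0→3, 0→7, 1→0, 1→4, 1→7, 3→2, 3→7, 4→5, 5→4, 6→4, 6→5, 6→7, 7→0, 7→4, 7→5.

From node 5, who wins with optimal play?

A0 = {2}
A1: add {3} — 3 (Runner) has 3→2.
A2: add {0} — 0 (Runner) has 0→3.
A3: add {1, 7} — 1 (Runner) has 1→0; 7 (Runner) has 7→0.
A4 = A3; e.g. 4 (Runner) has no edge into A3. Fixed point.
5 never enters the attractor, so Keeper can avoid the target forever.

Keeper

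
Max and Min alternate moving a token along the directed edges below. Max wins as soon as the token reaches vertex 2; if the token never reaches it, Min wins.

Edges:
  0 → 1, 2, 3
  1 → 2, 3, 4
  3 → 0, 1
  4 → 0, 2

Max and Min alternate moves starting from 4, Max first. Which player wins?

Max

Track states (vertex, player-to-move).
A0 = {(2,Max), (2,Min)}
A1: add {(0,Max), (1,Max), (4,Max)}.
(4,Max) ∈ A1 ⇒ Max forces the target.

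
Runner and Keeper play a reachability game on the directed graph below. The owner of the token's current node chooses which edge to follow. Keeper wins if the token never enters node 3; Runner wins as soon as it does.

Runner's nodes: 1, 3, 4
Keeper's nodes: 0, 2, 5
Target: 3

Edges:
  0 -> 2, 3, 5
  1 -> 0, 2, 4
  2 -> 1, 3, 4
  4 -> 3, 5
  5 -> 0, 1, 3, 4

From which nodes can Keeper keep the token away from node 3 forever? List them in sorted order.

0, 5

A0 = {3}
A1: add {4} — 4 (Runner) has 4→3.
A2: add {1} — 1 (Runner) has 1→4.
A3: add {2} — 2 (Keeper): all of {1, 3, 4} already in.
A4 = A3; e.g. 0 (Keeper) can still go to 5. Fixed point.
Runner's attractor = {1, 2, 3, 4}; Keeper avoids the target exactly from the complement.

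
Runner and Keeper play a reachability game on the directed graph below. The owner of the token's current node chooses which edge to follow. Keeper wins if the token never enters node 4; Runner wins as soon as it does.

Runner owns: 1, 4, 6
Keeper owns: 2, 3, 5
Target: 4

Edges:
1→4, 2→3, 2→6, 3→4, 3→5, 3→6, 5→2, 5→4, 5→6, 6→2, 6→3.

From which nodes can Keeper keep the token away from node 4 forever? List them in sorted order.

A0 = {4}
A1: add {1} — 1 (Runner) has 1→4.
A2 = A1; e.g. 2 (Keeper) can still go to 3. Fixed point.
Runner's attractor = {1, 4}; Keeper avoids the target exactly from the complement.

2, 3, 5, 6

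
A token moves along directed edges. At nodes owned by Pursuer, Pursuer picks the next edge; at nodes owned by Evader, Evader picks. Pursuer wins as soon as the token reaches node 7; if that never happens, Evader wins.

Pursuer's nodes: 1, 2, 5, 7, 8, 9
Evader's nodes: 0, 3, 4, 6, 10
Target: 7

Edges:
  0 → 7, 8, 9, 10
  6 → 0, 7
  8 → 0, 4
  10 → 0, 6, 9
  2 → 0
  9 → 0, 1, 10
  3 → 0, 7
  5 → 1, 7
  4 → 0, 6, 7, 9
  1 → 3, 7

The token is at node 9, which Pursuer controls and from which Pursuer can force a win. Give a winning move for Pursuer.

1

A0 = {7}
A1: add {1, 5} — 1 (Pursuer) has 1→7; 5 (Pursuer) has 5→7.
A2: add {9} — 9 (Pursuer) has 9→1.
A3 = A2; e.g. 0 (Evader) can still go to 8. Fixed point.
From 9, successor 1 is in the attractor (rank 1); the other successors 0, 10 are not.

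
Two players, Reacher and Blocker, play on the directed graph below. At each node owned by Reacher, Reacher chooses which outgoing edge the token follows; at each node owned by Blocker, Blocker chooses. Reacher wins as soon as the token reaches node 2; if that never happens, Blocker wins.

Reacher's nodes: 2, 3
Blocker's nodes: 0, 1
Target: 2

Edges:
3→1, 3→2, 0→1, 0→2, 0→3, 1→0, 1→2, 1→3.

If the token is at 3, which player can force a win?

Reacher

A0 = {2}
A1: add {3} — 3 (Reacher) has 3→2.
A2 = A1; e.g. 0 (Blocker) can still go to 1. Fixed point.
3 ∈ A1, so Reacher can force the target.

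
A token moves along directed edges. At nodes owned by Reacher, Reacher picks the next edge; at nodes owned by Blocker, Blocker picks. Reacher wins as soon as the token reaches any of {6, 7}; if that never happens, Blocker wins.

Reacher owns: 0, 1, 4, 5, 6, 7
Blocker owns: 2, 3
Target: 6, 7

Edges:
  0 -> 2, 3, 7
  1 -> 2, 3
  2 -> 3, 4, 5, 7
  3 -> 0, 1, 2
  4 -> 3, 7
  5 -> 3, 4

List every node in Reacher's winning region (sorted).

A0 = {6, 7}
A1: add {0, 4} — 0 (Reacher) has 0→7; 4 (Reacher) has 4→7.
A2: add {5} — 5 (Reacher) has 5→4.
A3 = A2; e.g. 1 (Reacher) has no edge into A2. Fixed point.
Reacher's winning region = {0, 4, 5, 6, 7}.

0, 4, 5, 6, 7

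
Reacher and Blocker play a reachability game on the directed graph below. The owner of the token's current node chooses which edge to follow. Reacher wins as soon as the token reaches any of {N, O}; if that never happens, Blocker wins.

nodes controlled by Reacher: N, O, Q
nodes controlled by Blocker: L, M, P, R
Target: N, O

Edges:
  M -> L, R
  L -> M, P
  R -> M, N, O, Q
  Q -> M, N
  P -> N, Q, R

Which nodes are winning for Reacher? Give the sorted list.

N, O, Q

A0 = {N, O}
A1: add {Q} — Q (Reacher) has Q→N.
A2 = A1; e.g. L (Blocker) can still go to M. Fixed point.
Reacher's winning region = {N, O, Q}.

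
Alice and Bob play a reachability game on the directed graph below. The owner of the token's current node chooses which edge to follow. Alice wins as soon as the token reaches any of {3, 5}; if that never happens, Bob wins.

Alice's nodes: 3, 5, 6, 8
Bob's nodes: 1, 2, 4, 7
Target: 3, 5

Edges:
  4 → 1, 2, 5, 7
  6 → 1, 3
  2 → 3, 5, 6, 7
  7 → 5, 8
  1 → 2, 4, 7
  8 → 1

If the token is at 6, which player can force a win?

A0 = {3, 5}
A1: add {6} — 6 (Alice) has 6→3.
A2 = A1; e.g. 1 (Bob) can still go to 2. Fixed point.
6 ∈ A1, so Alice can force the target.

Alice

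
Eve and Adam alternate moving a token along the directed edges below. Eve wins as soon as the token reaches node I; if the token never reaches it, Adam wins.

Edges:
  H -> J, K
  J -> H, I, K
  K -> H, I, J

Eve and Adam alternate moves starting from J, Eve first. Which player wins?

Track states (vertex, player-to-move).
A0 = {(I,Eve), (I,Adam)}
A1: add {(J,Eve), (K,Eve)}.
(J,Eve) ∈ A1 ⇒ Eve forces the target.

Eve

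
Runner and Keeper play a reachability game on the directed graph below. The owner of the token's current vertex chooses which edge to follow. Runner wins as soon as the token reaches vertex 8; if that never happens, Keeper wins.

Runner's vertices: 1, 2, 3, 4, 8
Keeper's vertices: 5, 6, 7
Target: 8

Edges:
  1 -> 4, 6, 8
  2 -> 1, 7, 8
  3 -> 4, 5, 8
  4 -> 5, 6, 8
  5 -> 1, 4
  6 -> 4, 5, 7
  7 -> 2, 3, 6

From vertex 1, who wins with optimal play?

Runner

A0 = {8}
A1: add {1, 2, 3, 4} — 1 (Runner) has 1→8; 2 (Runner) has 2→8; 3 (Runner) has 3→8; 4 (Runner) has 4→8.
1 ∈ A1, so Runner can force the target.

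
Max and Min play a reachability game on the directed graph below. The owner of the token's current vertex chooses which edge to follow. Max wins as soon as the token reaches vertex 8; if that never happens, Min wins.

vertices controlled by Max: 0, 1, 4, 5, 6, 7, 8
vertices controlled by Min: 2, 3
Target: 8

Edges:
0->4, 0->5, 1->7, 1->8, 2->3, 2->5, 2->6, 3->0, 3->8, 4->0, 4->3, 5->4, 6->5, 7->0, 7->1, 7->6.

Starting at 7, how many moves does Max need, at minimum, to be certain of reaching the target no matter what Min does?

A0 = {8}
A1: add {1} — 1 (Max) has 1→8.
A2: add {7} — 7 (Max) has 7→1.
A3 = A2; e.g. 0 (Max) has no edge into A2. Fixed point.
7 enters the attractor at level 2, so Max can force the target in 2 moves from there.

2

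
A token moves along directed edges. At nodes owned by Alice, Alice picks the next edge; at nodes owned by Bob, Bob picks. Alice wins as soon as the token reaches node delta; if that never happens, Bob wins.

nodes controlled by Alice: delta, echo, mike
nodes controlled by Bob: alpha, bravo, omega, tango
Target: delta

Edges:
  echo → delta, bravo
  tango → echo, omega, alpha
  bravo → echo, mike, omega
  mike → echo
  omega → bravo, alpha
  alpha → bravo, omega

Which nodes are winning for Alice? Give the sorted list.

A0 = {delta}
A1: add {echo} — echo (Alice) has echo→delta.
A2: add {mike} — mike (Alice) has mike→echo.
A3 = A2; e.g. tango (Bob) can still go to omega. Fixed point.
Alice's winning region = {delta, echo, mike}.

delta, echo, mike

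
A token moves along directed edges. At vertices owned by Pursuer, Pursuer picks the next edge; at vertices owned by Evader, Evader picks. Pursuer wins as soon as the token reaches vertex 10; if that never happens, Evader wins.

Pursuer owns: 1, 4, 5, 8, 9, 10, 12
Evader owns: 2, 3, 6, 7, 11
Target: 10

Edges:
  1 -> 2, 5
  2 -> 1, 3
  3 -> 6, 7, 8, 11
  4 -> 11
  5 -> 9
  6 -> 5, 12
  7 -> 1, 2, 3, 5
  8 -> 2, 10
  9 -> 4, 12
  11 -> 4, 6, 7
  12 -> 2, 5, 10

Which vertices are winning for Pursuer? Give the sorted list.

1, 5, 6, 8, 9, 10, 12

A0 = {10}
A1: add {8, 12} — 8 (Pursuer) has 8→10; 12 (Pursuer) has 12→10.
A2: add {9} — 9 (Pursuer) has 9→12.
A3: add {5} — 5 (Pursuer) has 5→9.
A4: add {1, 6} — 1 (Pursuer) has 1→5; 6 (Evader): all of {5, 12} already in.
A5 = A4; e.g. 2 (Evader) can still go to 3. Fixed point.
Pursuer's winning region = {1, 5, 6, 8, 9, 10, 12}.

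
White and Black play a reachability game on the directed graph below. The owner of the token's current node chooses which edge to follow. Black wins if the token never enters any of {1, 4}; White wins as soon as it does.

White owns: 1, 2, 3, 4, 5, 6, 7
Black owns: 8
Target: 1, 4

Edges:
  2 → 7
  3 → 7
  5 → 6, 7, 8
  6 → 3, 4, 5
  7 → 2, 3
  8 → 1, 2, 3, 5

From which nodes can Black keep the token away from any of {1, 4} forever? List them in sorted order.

A0 = {1, 4}
A1: add {6} — 6 (White) has 6→4.
A2: add {5} — 5 (White) has 5→6.
A3 = A2; e.g. 2 (White) has no edge into A2. Fixed point.
White's attractor = {1, 4, 5, 6}; Black avoids the target exactly from the complement.

2, 3, 7, 8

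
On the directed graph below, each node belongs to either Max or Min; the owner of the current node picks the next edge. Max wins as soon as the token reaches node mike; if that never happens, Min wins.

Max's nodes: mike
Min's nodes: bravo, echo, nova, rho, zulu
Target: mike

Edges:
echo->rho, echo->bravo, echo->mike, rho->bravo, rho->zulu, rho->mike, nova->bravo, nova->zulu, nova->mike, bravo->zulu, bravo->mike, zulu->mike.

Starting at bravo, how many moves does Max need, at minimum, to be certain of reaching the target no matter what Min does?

A0 = {mike}
A1: add {zulu} — zulu (Min): all of {mike} already in.
A2: add {bravo} — bravo (Min): all of {zulu, mike} already in.
bravo enters the attractor at level 2, so Max can force the target in 2 moves from there.

2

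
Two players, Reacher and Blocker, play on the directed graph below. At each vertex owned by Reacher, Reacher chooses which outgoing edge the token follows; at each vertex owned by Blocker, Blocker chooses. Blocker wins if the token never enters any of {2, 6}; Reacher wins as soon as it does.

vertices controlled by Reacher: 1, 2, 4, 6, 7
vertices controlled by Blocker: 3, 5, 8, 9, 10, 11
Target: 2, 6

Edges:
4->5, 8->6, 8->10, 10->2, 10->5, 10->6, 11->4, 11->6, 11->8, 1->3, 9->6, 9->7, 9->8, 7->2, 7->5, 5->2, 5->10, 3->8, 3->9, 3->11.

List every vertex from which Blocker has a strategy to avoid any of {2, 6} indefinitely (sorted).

1, 3, 4, 5, 8, 9, 10, 11

A0 = {2, 6}
A1: add {7} — 7 (Reacher) has 7→2.
A2 = A1; e.g. 1 (Reacher) has no edge into A1. Fixed point.
Reacher's attractor = {2, 6, 7}; Blocker avoids the target exactly from the complement.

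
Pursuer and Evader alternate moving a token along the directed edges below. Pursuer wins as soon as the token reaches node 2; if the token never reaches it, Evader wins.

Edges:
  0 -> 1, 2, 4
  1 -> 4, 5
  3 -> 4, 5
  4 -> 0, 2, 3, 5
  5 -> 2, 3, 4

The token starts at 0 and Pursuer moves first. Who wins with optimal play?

Track states (vertex, player-to-move).
A0 = {(2,Pursuer), (2,Evader)}
A1: add {(0,Pursuer), (4,Pursuer), (5,Pursuer)}.
(0,Pursuer) ∈ A1 ⇒ Pursuer forces the target.

Pursuer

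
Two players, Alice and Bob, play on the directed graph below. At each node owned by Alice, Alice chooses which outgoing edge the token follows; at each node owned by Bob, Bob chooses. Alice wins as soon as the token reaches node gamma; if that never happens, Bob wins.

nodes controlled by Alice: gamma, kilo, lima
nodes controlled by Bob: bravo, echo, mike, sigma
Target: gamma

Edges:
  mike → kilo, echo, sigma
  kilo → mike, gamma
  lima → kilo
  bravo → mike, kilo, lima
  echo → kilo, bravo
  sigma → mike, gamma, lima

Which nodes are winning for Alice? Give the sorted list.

A0 = {gamma}
A1: add {kilo} — kilo (Alice) has kilo→gamma.
A2: add {lima} — lima (Alice) has lima→kilo.
A3 = A2; e.g. mike (Bob) can still go to echo. Fixed point.
Alice's winning region = {gamma, kilo, lima}.

gamma, kilo, lima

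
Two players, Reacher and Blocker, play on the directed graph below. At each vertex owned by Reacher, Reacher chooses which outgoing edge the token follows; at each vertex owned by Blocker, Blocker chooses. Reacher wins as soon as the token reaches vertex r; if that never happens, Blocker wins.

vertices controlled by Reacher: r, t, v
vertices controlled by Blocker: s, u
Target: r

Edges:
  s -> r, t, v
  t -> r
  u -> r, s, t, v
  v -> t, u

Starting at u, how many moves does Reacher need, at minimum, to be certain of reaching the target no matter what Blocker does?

A0 = {r}
A1: add {t} — t (Reacher) has t→r.
A2: add {v} — v (Reacher) has v→t.
A3: add {s} — s (Blocker): all of {r, t, v} already in.
A4: add {u} — u (Blocker): all of {r, s, t, v} already in.
A4 = all vertices. Fixed point.
u enters the attractor at level 4, so Reacher can force the target in 4 moves from there.

4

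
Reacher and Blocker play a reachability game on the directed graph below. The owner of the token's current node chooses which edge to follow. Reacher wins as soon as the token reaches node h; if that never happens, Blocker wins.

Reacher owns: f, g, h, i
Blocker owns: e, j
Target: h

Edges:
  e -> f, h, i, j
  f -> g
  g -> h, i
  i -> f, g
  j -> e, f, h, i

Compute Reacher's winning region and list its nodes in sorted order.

f, g, h, i

A0 = {h}
A1: add {g} — g (Reacher) has g→h.
A2: add {f, i} — f (Reacher) has f→g; i (Reacher) has i→g.
A3 = A2; e.g. e (Blocker) can still go to j. Fixed point.
Reacher's winning region = {f, g, h, i}.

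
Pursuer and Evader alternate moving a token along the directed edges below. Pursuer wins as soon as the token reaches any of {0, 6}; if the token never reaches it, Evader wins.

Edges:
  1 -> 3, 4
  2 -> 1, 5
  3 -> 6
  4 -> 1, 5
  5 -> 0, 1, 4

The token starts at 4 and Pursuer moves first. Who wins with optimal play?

Track states (vertex, player-to-move).
A0 = {(0,Pursuer), (0,Evader), (6,Pursuer), (6,Evader)}
A1: add {(3,Pursuer), (3,Evader), (5,Pursuer)}.
A2: add {(1,Pursuer)}.
A3: add {(2,Evader), (4,Evader)}.
A4 = A3; e.g. (1,Evader) stays out. (4,Pursuer) never enters ⇒ Evader avoids the target.

Evader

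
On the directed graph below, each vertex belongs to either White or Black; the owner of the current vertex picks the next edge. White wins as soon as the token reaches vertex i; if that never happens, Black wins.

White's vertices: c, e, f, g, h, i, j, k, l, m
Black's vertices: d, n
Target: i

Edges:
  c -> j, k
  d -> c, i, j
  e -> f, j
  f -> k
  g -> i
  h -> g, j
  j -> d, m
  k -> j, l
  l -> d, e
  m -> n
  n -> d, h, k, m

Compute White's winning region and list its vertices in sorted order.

g, h, i

A0 = {i}
A1: add {g} — g (White) has g→i.
A2: add {h} — h (White) has h→g.
A3 = A2; e.g. c (White) has no edge into A2. Fixed point.
White's winning region = {g, h, i}.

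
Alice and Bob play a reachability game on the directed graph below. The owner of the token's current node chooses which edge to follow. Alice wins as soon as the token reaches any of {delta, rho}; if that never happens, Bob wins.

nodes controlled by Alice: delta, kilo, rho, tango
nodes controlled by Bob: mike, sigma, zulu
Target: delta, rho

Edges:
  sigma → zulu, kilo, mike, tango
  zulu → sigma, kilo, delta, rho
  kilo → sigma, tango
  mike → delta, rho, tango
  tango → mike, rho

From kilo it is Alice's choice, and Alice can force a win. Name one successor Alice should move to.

tango

A0 = {delta, rho}
A1: add {tango} — tango (Alice) has tango→rho.
A2: add {kilo, mike} — kilo (Alice) has kilo→tango; mike (Bob): all of {delta, rho, tango} already in.
A3 = A2; e.g. sigma (Bob) can still go to zulu. Fixed point.
From kilo, successor tango is in the attractor (rank 1); the other successor sigma is not.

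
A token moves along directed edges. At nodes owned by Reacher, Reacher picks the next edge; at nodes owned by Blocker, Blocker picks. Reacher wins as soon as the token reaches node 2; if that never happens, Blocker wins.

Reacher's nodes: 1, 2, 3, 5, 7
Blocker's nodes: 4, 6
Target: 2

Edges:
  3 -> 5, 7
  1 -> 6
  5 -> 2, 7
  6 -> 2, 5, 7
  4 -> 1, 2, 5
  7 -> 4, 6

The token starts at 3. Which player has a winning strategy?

A0 = {2}
A1: add {5} — 5 (Reacher) has 5→2.
A2: add {3} — 3 (Reacher) has 3→5.
A3 = A2; e.g. 1 (Reacher) has no edge into A2. Fixed point.
3 ∈ A2, so Reacher can force the target.

Reacher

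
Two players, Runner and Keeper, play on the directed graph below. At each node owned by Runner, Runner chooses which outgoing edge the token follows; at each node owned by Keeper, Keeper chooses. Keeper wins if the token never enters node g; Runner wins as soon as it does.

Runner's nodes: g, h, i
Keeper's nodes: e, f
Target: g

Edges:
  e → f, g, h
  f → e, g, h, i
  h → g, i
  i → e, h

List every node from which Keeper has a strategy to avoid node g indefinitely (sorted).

e, f

A0 = {g}
A1: add {h} — h (Runner) has h→g.
A2: add {i} — i (Runner) has i→h.
A3 = A2; e.g. e (Keeper) can still go to f. Fixed point.
Runner's attractor = {g, h, i}; Keeper avoids the target exactly from the complement.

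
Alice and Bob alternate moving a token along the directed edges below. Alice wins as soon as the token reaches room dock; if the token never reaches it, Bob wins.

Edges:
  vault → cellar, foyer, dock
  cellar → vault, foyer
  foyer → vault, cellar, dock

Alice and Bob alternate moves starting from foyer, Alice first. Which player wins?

Track states (vertex, player-to-move).
A0 = {(dock,Alice), (dock,Bob)}
A1: add {(vault,Alice), (foyer,Alice)}.
(foyer,Alice) ∈ A1 ⇒ Alice forces the target.

Alice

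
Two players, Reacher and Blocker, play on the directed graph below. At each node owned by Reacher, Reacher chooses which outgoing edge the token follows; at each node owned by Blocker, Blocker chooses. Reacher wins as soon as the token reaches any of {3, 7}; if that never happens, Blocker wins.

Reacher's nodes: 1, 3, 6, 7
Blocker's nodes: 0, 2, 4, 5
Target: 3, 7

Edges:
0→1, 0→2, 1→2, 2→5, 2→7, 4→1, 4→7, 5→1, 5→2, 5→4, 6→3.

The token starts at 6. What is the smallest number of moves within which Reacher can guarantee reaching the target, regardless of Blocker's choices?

1

A0 = {3, 7}
A1: add {6} — 6 (Reacher) has 6→3.
A2 = A1; e.g. 0 (Blocker) can still go to 1. Fixed point.
6 enters the attractor at level 1, so Reacher can force the target in 1 move from there.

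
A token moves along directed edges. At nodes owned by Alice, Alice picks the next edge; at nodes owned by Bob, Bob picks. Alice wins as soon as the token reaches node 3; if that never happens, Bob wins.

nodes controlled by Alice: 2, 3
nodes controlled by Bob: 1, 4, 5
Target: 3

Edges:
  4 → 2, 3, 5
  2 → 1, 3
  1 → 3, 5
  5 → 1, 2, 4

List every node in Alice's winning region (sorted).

A0 = {3}
A1: add {2} — 2 (Alice) has 2→3.
A2 = A1; e.g. 1 (Bob) can still go to 5. Fixed point.
Alice's winning region = {2, 3}.

2, 3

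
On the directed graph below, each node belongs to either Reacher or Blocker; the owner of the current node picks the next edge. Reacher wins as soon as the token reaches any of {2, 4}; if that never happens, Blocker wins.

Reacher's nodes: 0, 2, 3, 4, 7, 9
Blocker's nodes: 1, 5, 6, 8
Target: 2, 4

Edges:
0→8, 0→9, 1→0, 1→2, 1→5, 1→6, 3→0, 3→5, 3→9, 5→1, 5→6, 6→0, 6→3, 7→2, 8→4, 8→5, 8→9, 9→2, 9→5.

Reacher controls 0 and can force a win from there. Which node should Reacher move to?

A0 = {2, 4}
A1: add {7, 9} — 7 (Reacher) has 7→2; 9 (Reacher) has 9→2.
A2: add {0, 3} — 0 (Reacher) has 0→9; 3 (Reacher) has 3→9.
A3: add {6} — 6 (Blocker): all of {0, 3} already in.
A4 = A3; e.g. 1 (Blocker) can still go to 5. Fixed point.
From 0, successor 9 is in the attractor (rank 1); the other successor 8 is not.

9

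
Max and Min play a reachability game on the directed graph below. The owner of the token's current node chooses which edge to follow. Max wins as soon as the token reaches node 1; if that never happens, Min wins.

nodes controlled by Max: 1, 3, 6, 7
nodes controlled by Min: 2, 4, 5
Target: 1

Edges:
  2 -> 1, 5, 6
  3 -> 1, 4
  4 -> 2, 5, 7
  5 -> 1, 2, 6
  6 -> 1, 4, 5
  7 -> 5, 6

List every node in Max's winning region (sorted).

1, 3, 6, 7

A0 = {1}
A1: add {3, 6} — 3 (Max) has 3→1; 6 (Max) has 6→1.
A2: add {7} — 7 (Max) has 7→6.
A3 = A2; e.g. 2 (Min) can still go to 5. Fixed point.
Max's winning region = {1, 3, 6, 7}.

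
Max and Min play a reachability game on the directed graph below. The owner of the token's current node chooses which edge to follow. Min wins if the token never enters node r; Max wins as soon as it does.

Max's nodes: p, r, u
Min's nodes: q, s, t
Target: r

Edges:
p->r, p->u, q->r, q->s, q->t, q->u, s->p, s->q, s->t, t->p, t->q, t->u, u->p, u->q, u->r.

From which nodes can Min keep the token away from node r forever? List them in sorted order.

q, s, t

A0 = {r}
A1: add {p, u} — p (Max) has p→r; u (Max) has u→r.
A2 = A1; e.g. q (Min) can still go to s. Fixed point.
Max's attractor = {p, r, u}; Min avoids the target exactly from the complement.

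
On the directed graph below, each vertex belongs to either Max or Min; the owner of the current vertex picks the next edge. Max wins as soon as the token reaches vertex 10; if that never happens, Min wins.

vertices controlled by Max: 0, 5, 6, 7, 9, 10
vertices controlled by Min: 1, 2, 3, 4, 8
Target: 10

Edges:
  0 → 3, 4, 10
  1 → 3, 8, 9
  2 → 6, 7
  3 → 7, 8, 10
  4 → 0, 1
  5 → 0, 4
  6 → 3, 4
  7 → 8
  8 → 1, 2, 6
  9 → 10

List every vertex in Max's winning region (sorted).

0, 5, 9, 10

A0 = {10}
A1: add {0, 9} — 0 (Max) has 0→10; 9 (Max) has 9→10.
A2: add {5} — 5 (Max) has 5→0.
A3 = A2; e.g. 1 (Min) can still go to 3. Fixed point.
Max's winning region = {0, 5, 9, 10}.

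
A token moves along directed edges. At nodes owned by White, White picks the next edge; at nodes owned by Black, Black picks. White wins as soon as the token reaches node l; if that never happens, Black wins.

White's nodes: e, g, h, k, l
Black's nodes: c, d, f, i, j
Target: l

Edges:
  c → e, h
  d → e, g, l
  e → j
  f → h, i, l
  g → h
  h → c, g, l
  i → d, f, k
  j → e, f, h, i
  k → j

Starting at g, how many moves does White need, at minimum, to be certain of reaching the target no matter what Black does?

2

A0 = {l}
A1: add {h} — h (White) has h→l.
A2: add {g} — g (White) has g→h.
A3 = A2; e.g. c (Black) can still go to e. Fixed point.
g enters the attractor at level 2, so White can force the target in 2 moves from there.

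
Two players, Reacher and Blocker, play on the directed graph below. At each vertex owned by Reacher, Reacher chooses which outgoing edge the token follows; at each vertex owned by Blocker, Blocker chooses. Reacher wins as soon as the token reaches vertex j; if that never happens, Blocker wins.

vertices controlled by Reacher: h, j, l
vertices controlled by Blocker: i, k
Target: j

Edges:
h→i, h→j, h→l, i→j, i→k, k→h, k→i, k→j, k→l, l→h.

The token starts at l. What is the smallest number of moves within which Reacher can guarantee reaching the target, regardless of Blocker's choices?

A0 = {j}
A1: add {h} — h (Reacher) has h→j.
A2: add {l} — l (Reacher) has l→h.
A3 = A2; e.g. i (Blocker) can still go to k. Fixed point.
l enters the attractor at level 2, so Reacher can force the target in 2 moves from there.

2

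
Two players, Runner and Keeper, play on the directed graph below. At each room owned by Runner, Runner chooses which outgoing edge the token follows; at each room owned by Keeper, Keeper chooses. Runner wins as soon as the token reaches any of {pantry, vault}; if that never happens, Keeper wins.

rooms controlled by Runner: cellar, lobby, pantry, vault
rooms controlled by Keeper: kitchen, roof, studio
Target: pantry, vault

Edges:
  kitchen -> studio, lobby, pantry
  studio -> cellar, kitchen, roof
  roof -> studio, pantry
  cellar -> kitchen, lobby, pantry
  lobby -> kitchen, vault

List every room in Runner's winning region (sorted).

cellar, lobby, pantry, vault

A0 = {pantry, vault}
A1: add {cellar, lobby} — cellar (Runner) has cellar→pantry; lobby (Runner) has lobby→vault.
A2 = A1; e.g. studio (Keeper) can still go to kitchen. Fixed point.
Runner's winning region = {cellar, lobby, pantry, vault}.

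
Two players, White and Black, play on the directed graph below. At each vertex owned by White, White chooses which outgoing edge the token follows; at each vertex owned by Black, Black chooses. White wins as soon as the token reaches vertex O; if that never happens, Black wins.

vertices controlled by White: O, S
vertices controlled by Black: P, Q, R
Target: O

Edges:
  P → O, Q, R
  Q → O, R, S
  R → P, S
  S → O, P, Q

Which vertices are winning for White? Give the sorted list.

O, S

A0 = {O}
A1: add {S} — S (White) has S→O.
A2 = A1; e.g. P (Black) can still go to Q. Fixed point.
White's winning region = {O, S}.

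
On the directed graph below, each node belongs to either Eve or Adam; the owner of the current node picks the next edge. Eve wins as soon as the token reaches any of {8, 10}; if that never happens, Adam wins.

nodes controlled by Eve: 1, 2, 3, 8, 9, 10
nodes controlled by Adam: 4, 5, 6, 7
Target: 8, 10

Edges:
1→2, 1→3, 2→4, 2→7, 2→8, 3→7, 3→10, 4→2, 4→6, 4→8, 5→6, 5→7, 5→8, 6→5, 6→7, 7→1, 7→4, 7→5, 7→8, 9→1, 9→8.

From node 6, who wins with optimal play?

Adam

A0 = {8, 10}
A1: add {2, 3, 9} — 2 (Eve) has 2→8; 3 (Eve) has 3→10; 9 (Eve) has 9→8.
A2: add {1} — 1 (Eve) has 1→2.
A3 = A2; e.g. 4 (Adam) can still go to 6. Fixed point.
6 never enters the attractor, so Adam can avoid the target forever.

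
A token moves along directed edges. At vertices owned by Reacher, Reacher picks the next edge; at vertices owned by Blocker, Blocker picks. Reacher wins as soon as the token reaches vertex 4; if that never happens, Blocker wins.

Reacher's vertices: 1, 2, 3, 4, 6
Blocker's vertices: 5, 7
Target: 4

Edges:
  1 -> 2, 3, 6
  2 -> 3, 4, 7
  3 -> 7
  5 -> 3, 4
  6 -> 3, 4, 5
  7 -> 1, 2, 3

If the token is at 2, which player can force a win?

A0 = {4}
A1: add {2, 6} — 2 (Reacher) has 2→4; 6 (Reacher) has 6→4.
2 ∈ A1, so Reacher can force the target.

Reacher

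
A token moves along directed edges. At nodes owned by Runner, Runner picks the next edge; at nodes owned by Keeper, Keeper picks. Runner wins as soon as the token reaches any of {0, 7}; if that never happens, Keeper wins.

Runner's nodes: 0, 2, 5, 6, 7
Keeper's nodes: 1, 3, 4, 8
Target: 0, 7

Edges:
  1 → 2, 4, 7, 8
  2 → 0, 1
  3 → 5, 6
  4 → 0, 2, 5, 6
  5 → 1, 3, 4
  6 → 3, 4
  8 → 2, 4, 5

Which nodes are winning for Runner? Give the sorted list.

0, 2, 7

A0 = {0, 7}
A1: add {2} — 2 (Runner) has 2→0.
A2 = A1; e.g. 1 (Keeper) can still go to 4. Fixed point.
Runner's winning region = {0, 2, 7}.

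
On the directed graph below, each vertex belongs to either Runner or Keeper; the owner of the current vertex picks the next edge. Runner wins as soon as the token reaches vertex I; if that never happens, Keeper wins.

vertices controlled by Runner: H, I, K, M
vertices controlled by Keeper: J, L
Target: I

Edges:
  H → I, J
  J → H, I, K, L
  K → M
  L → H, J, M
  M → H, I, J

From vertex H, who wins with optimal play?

Runner

A0 = {I}
A1: add {H, M} — H (Runner) has H→I; M (Runner) has M→I.
H ∈ A1, so Runner can force the target.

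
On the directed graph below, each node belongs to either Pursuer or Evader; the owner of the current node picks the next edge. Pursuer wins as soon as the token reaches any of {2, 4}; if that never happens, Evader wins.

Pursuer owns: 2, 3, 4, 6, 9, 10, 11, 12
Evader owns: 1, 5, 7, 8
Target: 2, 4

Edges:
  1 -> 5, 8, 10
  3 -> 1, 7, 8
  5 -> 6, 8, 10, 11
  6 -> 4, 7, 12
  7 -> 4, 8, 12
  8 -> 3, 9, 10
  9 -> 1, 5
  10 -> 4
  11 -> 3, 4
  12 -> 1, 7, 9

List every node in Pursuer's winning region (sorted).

2, 4, 6, 10, 11

A0 = {2, 4}
A1: add {6, 10, 11} — 6 (Pursuer) has 6→4; 10 (Pursuer) has 10→4; 11 (Pursuer) has 11→4.
A2 = A1; e.g. 1 (Evader) can still go to 5. Fixed point.
Pursuer's winning region = {2, 4, 6, 10, 11}.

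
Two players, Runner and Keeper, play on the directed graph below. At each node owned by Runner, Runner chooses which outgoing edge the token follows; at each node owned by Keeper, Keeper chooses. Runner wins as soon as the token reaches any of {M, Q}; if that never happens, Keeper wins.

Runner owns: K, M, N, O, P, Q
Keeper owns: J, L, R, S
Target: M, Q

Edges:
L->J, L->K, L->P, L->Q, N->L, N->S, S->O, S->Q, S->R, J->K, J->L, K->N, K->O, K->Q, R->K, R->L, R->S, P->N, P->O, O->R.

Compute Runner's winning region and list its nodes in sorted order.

A0 = {M, Q}
A1: add {K} — K (Runner) has K→Q.
A2 = A1; e.g. J (Keeper) can still go to L. Fixed point.
Runner's winning region = {K, M, Q}.

K, M, Q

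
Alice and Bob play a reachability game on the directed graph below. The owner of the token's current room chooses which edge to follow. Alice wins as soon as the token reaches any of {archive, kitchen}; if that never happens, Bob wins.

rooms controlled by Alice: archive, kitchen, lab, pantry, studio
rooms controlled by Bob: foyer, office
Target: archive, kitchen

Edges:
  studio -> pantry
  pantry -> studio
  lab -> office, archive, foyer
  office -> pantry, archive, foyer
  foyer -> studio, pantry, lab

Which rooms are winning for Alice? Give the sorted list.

archive, kitchen, lab

A0 = {archive, kitchen}
A1: add {lab} — lab (Alice) has lab→archive.
A2 = A1; e.g. studio (Alice) has no edge into A1. Fixed point.
Alice's winning region = {archive, kitchen, lab}.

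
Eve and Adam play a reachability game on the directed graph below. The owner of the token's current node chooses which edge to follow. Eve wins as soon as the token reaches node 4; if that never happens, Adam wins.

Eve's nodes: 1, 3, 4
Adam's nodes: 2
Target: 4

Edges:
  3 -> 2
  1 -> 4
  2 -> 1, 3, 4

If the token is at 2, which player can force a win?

A0 = {4}
A1: add {1} — 1 (Eve) has 1→4.
A2 = A1; e.g. 2 (Adam) can still go to 3. Fixed point.
2 never enters the attractor, so Adam can avoid the target forever.

Adam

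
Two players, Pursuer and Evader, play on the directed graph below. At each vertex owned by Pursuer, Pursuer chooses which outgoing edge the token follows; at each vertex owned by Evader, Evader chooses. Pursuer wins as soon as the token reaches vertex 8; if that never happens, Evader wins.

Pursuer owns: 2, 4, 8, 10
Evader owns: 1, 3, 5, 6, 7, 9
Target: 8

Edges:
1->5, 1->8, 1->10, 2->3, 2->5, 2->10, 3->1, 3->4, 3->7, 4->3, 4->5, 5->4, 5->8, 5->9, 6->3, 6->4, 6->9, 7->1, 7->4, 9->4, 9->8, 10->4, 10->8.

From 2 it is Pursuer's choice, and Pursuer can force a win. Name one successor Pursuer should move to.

A0 = {8}
A1: add {10} — 10 (Pursuer) has 10→8.
A2: add {2} — 2 (Pursuer) has 2→10.
A3 = A2; e.g. 1 (Evader) can still go to 5. Fixed point.
From 2, successor 10 is in the attractor (rank 1); the other successors 3, 5 are not.

10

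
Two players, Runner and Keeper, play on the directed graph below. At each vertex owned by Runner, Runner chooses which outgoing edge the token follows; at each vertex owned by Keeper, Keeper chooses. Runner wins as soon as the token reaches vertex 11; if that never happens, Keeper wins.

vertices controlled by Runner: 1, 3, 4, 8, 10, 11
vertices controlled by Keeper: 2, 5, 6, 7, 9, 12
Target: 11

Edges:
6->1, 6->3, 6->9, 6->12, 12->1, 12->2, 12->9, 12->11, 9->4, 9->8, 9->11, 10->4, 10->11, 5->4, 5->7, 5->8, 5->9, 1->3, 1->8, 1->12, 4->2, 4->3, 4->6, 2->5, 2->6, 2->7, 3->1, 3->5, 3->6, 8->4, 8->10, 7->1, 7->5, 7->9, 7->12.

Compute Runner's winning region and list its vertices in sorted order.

1, 3, 4, 8, 9, 10, 11

A0 = {11}
A1: add {10} — 10 (Runner) has 10→11.
A2: add {8} — 8 (Runner) has 8→10.
A3: add {1} — 1 (Runner) has 1→8.
A4: add {3} — 3 (Runner) has 3→1.
A5: add {4} — 4 (Runner) has 4→3.
A6: add {9} — 9 (Keeper): all of {4, 8, 11} already in.
A7 = A6; e.g. 2 (Keeper) can still go to 5. Fixed point.
Runner's winning region = {1, 3, 4, 8, 9, 10, 11}.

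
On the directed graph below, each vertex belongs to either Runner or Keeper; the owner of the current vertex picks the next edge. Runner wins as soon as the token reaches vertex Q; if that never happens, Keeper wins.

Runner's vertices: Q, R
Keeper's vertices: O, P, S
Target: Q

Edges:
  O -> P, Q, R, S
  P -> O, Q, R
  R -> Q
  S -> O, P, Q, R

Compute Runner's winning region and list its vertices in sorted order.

Q, R

A0 = {Q}
A1: add {R} — R (Runner) has R→Q.
A2 = A1; e.g. O (Keeper) can still go to P. Fixed point.
Runner's winning region = {Q, R}.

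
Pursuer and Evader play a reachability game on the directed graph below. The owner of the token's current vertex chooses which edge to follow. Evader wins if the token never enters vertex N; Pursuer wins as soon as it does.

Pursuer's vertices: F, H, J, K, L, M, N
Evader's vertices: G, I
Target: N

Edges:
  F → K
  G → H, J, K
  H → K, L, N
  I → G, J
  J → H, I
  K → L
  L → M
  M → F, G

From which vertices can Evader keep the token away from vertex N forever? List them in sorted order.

A0 = {N}
A1: add {H} — H (Pursuer) has H→N.
A2: add {J} — J (Pursuer) has J→H.
A3 = A2; e.g. F (Pursuer) has no edge into A2. Fixed point.
Pursuer's attractor = {H, J, N}; Evader avoids the target exactly from the complement.

F, G, I, K, L, M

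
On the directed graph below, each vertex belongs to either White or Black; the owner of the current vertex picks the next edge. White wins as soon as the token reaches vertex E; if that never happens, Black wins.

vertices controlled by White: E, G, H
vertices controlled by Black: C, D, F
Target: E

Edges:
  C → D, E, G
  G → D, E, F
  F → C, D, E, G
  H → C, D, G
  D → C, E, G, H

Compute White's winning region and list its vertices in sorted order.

E, G, H

A0 = {E}
A1: add {G} — G (White) has G→E.
A2: add {H} — H (White) has H→G.
A3 = A2; e.g. C (Black) can still go to D. Fixed point.
White's winning region = {E, G, H}.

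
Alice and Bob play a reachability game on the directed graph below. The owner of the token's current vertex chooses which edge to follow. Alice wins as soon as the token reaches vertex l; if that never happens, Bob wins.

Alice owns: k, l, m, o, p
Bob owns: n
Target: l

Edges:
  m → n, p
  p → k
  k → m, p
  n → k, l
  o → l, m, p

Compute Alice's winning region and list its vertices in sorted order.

l, o

A0 = {l}
A1: add {o} — o (Alice) has o→l.
A2 = A1; e.g. k (Alice) has no edge into A1. Fixed point.
Alice's winning region = {l, o}.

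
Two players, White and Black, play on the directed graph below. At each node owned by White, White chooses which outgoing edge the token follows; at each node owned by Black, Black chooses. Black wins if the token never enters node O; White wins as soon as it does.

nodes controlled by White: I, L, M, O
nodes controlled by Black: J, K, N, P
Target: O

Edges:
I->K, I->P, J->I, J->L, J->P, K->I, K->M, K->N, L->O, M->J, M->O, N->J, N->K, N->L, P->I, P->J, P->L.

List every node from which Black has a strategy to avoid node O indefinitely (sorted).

I, J, K, N, P

A0 = {O}
A1: add {L, M} — L (White) has L→O; M (White) has M→O.
A2 = A1; e.g. I (White) has no edge into A1. Fixed point.
White's attractor = {L, M, O}; Black avoids the target exactly from the complement.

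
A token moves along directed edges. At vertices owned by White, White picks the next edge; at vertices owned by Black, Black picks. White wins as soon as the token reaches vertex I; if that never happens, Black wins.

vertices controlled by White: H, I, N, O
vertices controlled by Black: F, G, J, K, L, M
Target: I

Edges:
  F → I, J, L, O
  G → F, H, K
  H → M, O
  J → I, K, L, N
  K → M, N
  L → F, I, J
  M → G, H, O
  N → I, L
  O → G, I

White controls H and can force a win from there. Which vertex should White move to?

O

A0 = {I}
A1: add {N, O} — N (White) has N→I; O (White) has O→I.
A2: add {H} — H (White) has H→O.
A3 = A2; e.g. F (Black) can still go to J. Fixed point.
From H, successor O is in the attractor (rank 1); the other successor M is not.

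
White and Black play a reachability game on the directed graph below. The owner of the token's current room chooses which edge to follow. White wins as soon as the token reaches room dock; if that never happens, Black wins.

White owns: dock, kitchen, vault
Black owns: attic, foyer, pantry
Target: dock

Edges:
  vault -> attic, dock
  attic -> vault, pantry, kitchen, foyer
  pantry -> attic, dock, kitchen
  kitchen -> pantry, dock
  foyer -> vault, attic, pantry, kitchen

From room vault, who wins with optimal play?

White

A0 = {dock}
A1: add {kitchen, vault} — vault (White) has vault→dock; kitchen (White) has kitchen→dock.
A2 = A1; e.g. attic (Black) can still go to pantry. Fixed point.
vault ∈ A1, so White can force the target.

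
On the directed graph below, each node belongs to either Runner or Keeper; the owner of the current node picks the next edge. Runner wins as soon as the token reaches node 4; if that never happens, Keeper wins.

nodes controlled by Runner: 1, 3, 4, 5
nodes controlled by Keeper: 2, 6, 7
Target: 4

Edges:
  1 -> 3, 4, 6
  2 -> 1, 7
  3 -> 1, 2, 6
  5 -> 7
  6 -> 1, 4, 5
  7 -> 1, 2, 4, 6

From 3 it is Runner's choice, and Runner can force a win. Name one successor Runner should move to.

1

A0 = {4}
A1: add {1} — 1 (Runner) has 1→4.
A2: add {3} — 3 (Runner) has 3→1.
A3 = A2; e.g. 2 (Keeper) can still go to 7. Fixed point.
From 3, successor 1 is in the attractor (rank 1); the other successors 2, 6 are not.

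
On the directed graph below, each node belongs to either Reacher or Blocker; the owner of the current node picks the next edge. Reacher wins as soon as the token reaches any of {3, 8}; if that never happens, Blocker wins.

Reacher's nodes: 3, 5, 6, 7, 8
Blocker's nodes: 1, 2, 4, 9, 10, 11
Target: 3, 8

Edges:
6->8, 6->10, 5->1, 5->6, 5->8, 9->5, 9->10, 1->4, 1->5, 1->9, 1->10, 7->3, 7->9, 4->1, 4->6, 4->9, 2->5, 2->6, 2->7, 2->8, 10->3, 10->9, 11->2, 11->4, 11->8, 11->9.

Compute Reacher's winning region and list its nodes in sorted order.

2, 3, 5, 6, 7, 8

A0 = {3, 8}
A1: add {5, 6, 7} — 5 (Reacher) has 5→8; 6 (Reacher) has 6→8; 7 (Reacher) has 7→3.
A2: add {2} — 2 (Blocker): all of {5, 6, 7, 8} already in.
A3 = A2; e.g. 1 (Blocker) can still go to 4. Fixed point.
Reacher's winning region = {2, 3, 5, 6, 7, 8}.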